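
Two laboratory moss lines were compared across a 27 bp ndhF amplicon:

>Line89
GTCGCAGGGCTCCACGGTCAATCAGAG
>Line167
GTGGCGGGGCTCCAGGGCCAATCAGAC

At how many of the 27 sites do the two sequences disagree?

5

Mismatches occur at site 3 (C/G), site 6 (A/G), site 15 (C/G), site 18 (T/C), site 27 (G/C).
That gives 5 mismatches out of 27 aligned sites, so the Hamming distance is 5.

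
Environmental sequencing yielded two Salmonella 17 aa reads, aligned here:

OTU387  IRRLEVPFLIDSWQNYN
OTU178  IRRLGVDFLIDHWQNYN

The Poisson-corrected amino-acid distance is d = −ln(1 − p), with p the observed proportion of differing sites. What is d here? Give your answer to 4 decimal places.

0.1942

Mismatches occur at site 5 (E↔G), site 7 (P↔D), site 12 (S↔H).
p = 3/17 = 0.176471.
d = −ln(1 − 0.176471) = −ln(0.823529) = 0.1942.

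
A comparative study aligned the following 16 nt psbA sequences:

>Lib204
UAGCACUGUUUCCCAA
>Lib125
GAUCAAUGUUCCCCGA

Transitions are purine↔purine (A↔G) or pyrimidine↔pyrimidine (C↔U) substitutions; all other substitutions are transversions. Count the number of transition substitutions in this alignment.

2

The sequences differ at positions 1 (U/G, transversion), 3 (G/U, transversion), 6 (C/A, transversion), 11 (U/C, transition), 15 (A/G, transition).
Of the 5 differences, 2 transitions and 3 transversions, so the answer is 2.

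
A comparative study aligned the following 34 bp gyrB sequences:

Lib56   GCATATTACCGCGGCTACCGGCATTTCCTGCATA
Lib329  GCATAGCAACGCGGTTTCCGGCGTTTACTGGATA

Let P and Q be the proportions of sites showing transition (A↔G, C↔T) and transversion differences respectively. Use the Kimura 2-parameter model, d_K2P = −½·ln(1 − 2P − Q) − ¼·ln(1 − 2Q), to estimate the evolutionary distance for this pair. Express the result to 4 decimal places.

Mismatches occur at site 6 (T→G, transversion), site 7 (T→C, transition), site 9 (C→A, transversion), site 15 (C→T, transition), site 17 (A→T, transversion), site 23 (A→G, transition), site 27 (C→A, transversion), site 31 (C→G, transversion).
Of the 8 differences, 3 transitions and 5 transversions over 34 sites: P = 3/34 = 0.088235, Q = 5/34 = 0.147059.
d = −0.5·ln(0.676471) − 0.25·ln(0.705882) = −0.5·(-0.390866) − 0.25·(-0.348307) = 0.2825.

0.2825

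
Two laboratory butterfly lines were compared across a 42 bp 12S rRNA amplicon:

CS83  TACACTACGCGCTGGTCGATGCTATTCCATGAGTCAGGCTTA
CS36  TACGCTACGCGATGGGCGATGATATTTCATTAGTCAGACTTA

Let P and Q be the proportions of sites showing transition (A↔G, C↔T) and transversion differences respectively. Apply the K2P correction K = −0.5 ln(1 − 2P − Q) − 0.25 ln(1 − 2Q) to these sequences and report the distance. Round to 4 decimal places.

The sequences differ at positions 4 (A/G, transition), 12 (C/A, transversion), 16 (T/G, transversion), 22 (C/A, transversion), 27 (C/T, transition), 31 (G/T, transversion), 38 (G/A, transition).
Of the 7 differences, 3 transitions and 4 transversions over 42 sites: P = 3/42 = 0.071429, Q = 4/42 = 0.095238.
d = −0.5·ln(0.761904) − 0.25·ln(0.809524) = −0.5·(-0.271935) − 0.25·(-0.211309) = 0.1888.

0.1888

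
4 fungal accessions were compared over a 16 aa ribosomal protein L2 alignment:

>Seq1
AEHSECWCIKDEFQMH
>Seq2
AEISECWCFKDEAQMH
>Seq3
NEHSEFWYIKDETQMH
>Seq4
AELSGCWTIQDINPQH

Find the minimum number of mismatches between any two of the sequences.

Pairwise Hamming distances:
  Seq1 vs Seq2: 3
  Seq1 vs Seq3: 4
  Seq1 vs Seq4: 8
  Seq2 vs Seq3: 6
  Seq2 vs Seq4: 9
  Seq3 vs Seq4: 10
The smallest is 3, between Seq1 and Seq2.

3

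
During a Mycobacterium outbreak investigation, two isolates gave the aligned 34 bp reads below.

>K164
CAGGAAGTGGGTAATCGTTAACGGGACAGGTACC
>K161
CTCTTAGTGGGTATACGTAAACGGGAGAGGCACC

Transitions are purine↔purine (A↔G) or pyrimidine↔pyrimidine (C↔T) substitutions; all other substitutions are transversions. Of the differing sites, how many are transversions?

8

Mismatches occur at site 2 (A→T, transversion), site 3 (G→C, transversion), site 4 (G→T, transversion), site 5 (A→T, transversion), site 14 (A→T, transversion), site 15 (T→A, transversion), site 19 (T→A, transversion), site 27 (C→G, transversion), site 31 (T→C, transition).
Of the 9 differences, 1 transition and 8 transversions, so the answer is 8.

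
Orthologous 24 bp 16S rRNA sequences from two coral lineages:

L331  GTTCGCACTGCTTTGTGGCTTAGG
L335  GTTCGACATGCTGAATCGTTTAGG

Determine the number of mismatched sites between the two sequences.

The sequences differ at positions 6 (C/A), 7 (A/C), 8 (C/A), 13 (T/G), 14 (T/A), 15 (G/A), 17 (G/C), 19 (C/T).
That gives 8 mismatches out of 24 aligned sites, so the Hamming distance is 8.

8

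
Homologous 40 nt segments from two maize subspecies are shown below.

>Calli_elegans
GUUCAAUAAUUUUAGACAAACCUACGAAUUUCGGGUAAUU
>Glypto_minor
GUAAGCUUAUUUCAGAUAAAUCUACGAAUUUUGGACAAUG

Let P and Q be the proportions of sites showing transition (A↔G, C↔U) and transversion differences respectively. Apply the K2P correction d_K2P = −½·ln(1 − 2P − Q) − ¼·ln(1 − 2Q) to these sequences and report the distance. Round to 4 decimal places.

Mismatches occur at site 3 (U/A, transversion), site 4 (C/A, transversion), site 5 (A/G, transition), site 6 (A/C, transversion), site 8 (A/U, transversion), site 13 (U/C, transition), site 17 (C/U, transition), site 21 (C/U, transition), site 32 (C/U, transition), site 35 (G/A, transition), site 36 (U/C, transition), site 40 (U/G, transversion).
Of the 12 differences, 7 transitions and 5 transversions over 40 sites: P = 7/40 = 0.175000, Q = 5/40 = 0.125000.
d = −0.5·ln(0.525000) − 0.25·ln(0.750000) = −0.5·(-0.644357) − 0.25·(-0.287682) = 0.3941.

0.3941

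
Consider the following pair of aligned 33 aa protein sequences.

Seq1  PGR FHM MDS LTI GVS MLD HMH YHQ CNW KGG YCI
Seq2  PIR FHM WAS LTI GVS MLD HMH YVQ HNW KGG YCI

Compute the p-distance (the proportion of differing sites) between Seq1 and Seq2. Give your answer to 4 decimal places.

0.1515

Differing sites — 2:G/I; 7:M/W; 8:D/A; 23:H/V; 25:C/H.
There are 5 differences over 33 sites, so p = 5/33 = 0.1515.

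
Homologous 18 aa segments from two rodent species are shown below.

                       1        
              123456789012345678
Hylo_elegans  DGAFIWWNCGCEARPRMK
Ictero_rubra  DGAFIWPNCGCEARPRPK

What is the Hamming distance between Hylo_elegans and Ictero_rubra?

2

The sequences differ at positions 7 (W/P), 17 (M/P).
That gives 2 mismatches out of 18 aligned sites, so the Hamming distance is 2.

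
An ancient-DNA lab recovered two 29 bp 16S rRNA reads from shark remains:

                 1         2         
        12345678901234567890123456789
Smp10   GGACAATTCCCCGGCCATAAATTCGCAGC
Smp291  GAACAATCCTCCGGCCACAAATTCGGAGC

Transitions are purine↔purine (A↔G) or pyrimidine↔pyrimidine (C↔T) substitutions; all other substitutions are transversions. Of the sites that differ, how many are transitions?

4

The sequences differ at positions 2 (G/A, transition), 8 (T/C, transition), 10 (C/T, transition), 18 (T/C, transition), 26 (C/G, transversion).
Of the 5 differences, 4 transitions and 1 transversion, so the answer is 4.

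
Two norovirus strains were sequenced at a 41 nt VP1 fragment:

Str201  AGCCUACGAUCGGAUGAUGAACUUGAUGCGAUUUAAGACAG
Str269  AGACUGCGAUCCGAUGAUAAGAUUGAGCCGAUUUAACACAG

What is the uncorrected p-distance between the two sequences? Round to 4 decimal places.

0.2195

The sequences differ at positions 3 (C/A), 6 (A/G), 12 (G/C), 19 (G/A), 21 (A/G), 22 (C/A), 27 (U/G), 28 (G/C), 37 (G/C).
There are 9 differences over 41 sites, so p = 9/41 = 0.2195.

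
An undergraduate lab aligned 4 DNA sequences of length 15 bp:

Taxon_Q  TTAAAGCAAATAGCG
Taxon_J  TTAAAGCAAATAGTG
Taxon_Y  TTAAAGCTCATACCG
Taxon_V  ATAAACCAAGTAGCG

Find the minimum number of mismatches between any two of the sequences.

Pairwise Hamming distances:
  Taxon_Q vs Taxon_J: 1
  Taxon_Q vs Taxon_Y: 3
  Taxon_Q vs Taxon_V: 3
  Taxon_J vs Taxon_Y: 4
  Taxon_J vs Taxon_V: 4
  Taxon_Y vs Taxon_V: 6
The smallest is 1, between Taxon_Q and Taxon_J.

1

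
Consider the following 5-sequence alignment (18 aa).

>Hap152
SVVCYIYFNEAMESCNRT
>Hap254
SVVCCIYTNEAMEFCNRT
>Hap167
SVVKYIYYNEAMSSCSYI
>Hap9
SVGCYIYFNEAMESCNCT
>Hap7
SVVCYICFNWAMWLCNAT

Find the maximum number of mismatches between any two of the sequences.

Pairwise Hamming distances:
  Hap152 vs Hap254: 3
  Hap152 vs Hap167: 6
  Hap152 vs Hap9: 2
  Hap152 vs Hap7: 5
  Hap254 vs Hap167: 8
  Hap254 vs Hap9: 5
  Hap254 vs Hap7: 7
  Hap167 vs Hap9: 7
  Hap167 vs Hap7: 9
  Hap9 vs Hap7: 6
The largest is 9, between Hap167 and Hap7.

9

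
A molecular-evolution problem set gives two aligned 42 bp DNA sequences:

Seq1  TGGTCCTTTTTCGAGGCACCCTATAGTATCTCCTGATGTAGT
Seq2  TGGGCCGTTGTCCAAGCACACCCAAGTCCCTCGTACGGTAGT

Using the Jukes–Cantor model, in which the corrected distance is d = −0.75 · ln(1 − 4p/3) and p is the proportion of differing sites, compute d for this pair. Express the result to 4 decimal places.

0.4850

The sequences differ at positions 4 (T/G), 7 (T/G), 10 (T/G), 13 (G/C), 15 (G/A), 20 (C/A), 22 (T/C), 23 (A/C), 24 (T/A), 28 (A/C), 29 (T/C), 33 (C/G), 35 (G/A), 36 (A/C), 37 (T/G).
p = 15/42 = 0.357143.
d = −0.75 · ln(1 − (4/3)·0.357143) = −0.75 · ln(0.523809) = −0.75 · (-0.646628) = 0.4850.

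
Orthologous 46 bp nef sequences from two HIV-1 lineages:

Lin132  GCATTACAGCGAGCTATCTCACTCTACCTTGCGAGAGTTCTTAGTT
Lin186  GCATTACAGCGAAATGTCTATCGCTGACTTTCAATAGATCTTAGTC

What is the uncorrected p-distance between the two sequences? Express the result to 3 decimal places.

The sequences differ at positions 13 (G/A), 14 (C/A), 16 (A/G), 20 (C/A), 21 (A/T), 23 (T/G), 26 (A/G), 27 (C/A), 31 (G/T), 33 (G/A), 35 (G/T), 38 (T/A), 46 (T/C).
There are 13 differences over 46 sites, so p = 13/46 = 0.283.

0.283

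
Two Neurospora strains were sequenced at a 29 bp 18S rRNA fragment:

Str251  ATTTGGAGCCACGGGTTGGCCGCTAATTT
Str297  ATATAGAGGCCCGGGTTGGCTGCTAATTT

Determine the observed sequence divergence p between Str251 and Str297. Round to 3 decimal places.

The sequences differ at positions 3 (T/A), 5 (G/A), 9 (C/G), 11 (A/C), 21 (C/T).
There are 5 differences over 29 sites, so p = 5/29 = 0.172.

0.172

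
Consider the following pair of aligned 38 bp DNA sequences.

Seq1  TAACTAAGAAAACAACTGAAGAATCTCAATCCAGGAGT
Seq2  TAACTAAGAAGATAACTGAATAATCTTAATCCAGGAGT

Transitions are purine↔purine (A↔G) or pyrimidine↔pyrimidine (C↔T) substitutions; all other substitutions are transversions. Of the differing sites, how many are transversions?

Mismatches occur at site 11 (A→G, transition), site 13 (C→T, transition), site 21 (G→T, transversion), site 27 (C→T, transition).
Of the 4 differences, 3 transitions and 1 transversion, so the answer is 1.

1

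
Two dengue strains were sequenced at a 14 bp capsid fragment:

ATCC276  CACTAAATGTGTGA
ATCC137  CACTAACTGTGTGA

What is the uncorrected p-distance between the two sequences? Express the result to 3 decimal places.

0.071

Differing sites — 7:A/C.
There are 1 differences over 14 sites, so p = 1/14 = 0.071.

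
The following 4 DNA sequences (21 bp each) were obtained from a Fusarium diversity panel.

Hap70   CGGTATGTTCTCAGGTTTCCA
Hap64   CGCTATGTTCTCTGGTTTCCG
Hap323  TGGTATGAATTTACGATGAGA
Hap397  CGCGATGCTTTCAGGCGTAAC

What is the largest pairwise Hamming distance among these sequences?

13

Pairwise Hamming distances:
  Hap70 vs Hap64: 3
  Hap70 vs Hap323: 10
  Hap70 vs Hap397: 9
  Hap64 vs Hap323: 13
  Hap64 vs Hap397: 9
  Hap323 vs Hap397: 12
The largest is 13, between Hap64 and Hap323.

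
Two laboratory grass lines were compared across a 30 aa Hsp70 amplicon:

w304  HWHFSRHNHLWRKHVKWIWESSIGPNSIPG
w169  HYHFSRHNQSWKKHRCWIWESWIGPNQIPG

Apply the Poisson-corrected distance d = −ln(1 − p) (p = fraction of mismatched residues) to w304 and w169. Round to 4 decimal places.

Mismatches occur at site 2 (W/Y), site 9 (H/Q), site 10 (L/S), site 12 (R/K), site 15 (V/R), site 16 (K/C), site 22 (S/W), site 27 (S/Q).
p = 8/30 = 0.266667.
d = −ln(1 − 0.266667) = −ln(0.733333) = 0.3102.

0.3102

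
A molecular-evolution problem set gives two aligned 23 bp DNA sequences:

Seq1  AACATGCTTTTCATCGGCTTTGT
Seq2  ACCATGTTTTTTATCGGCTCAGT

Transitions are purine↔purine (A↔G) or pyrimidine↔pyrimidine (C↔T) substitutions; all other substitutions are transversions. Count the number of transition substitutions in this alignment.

3

Mismatches occur at site 2 (A↔C, transversion), site 7 (C↔T, transition), site 12 (C↔T, transition), site 20 (T↔C, transition), site 21 (T↔A, transversion).
Of the 5 differences, 3 transitions and 2 transversions, so the answer is 3.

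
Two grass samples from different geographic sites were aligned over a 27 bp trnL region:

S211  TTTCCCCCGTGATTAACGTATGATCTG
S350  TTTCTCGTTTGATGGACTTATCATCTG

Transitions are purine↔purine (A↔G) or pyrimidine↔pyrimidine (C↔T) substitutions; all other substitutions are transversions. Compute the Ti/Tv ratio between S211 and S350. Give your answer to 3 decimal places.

0.600

Differing sites — 5:C/T (Ti); 7:C/G (Tv); 8:C/T (Ti); 9:G/T (Tv); 14:T/G (Tv); 15:A/G (Ti); 18:G/T (Tv); 22:G/C (Tv).
Of the 8 differences, 3 transitions and 5 transversions, so Ti/Tv = 3/5 = 0.600.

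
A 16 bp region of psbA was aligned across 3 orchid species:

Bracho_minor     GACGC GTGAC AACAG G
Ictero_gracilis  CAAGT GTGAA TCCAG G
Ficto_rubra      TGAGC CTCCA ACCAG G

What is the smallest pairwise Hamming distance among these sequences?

6

Pairwise Hamming distances:
  Bracho_minor vs Ictero_gracilis: 6
  Bracho_minor vs Ficto_rubra: 8
  Ictero_gracilis vs Ficto_rubra: 7
The smallest is 6, between Bracho_minor and Ictero_gracilis.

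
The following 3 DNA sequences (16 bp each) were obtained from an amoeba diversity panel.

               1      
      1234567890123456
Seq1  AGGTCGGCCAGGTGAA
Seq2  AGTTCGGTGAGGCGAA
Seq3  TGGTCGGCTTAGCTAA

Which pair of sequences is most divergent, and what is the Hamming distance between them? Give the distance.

7

Pairwise Hamming distances:
  Seq1 vs Seq2: 4
  Seq1 vs Seq3: 6
  Seq2 vs Seq3: 7
The largest is 7, between Seq2 and Seq3.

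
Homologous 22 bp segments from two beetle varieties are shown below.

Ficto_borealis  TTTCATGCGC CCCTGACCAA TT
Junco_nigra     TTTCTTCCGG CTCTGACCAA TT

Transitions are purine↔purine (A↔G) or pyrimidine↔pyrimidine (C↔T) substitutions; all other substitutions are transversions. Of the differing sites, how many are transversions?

3

The sequences differ at positions 5 (A/T, transversion), 7 (G/C, transversion), 10 (C/G, transversion), 12 (C/T, transition).
Of the 4 differences, 1 transition and 3 transversions, so the answer is 3.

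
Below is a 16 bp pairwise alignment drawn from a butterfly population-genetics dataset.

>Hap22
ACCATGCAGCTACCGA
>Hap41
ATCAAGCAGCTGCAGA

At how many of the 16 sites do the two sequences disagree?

Differing sites — 2:C/T; 5:T/A; 12:A/G; 14:C/A.
That gives 4 mismatches out of 16 aligned sites, so the Hamming distance is 4.

4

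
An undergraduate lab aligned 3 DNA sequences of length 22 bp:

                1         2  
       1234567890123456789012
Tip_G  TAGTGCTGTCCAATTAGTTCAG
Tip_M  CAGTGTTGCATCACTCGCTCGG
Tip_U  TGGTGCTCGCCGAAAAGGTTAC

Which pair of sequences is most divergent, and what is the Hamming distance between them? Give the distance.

15

Pairwise Hamming distances:
  Tip_G vs Tip_M: 10
  Tip_G vs Tip_U: 9
  Tip_M vs Tip_U: 15
The largest is 15, between Tip_M and Tip_U.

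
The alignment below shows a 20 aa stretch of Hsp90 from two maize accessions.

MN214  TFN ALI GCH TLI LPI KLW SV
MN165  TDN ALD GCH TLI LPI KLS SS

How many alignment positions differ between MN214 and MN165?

The sequences differ at positions 2 (F/D), 6 (I/D), 18 (W/S), 20 (V/S).
That gives 4 mismatches out of 20 aligned sites, so the Hamming distance is 4.

4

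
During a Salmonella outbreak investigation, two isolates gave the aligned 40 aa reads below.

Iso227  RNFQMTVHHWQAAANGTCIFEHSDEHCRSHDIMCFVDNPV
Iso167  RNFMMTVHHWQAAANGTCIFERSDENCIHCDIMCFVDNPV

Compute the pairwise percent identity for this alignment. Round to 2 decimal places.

The sequences differ at positions 4 (Q/M), 22 (H/R), 26 (H/N), 28 (R/I), 29 (S/H), 30 (H/C).
34 of the 40 sites match, so the percent identity is 34/40 × 100 = 85.00%.

85.00%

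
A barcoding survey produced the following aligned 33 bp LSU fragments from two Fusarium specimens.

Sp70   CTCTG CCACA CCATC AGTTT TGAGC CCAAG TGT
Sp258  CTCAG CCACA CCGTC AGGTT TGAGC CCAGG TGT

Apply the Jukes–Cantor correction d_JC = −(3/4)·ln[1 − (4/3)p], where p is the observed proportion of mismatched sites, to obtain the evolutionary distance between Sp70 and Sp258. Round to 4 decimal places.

Differing sites — 4:T/A; 13:A/G; 18:T/G; 29:A/G.
p = 4/33 = 0.121212.
d = −0.75 · ln(1 − (4/3)·0.121212) = −0.75 · ln(0.838384) = −0.75 · (-0.176279) = 0.1322.

0.1322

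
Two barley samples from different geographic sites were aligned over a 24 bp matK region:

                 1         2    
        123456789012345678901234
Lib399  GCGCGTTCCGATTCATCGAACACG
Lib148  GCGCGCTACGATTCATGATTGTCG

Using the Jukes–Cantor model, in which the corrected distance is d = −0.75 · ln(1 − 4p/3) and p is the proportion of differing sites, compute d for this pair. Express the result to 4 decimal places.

Differing sites — 6:T/C; 8:C/A; 17:C/G; 18:G/A; 19:A/T; 20:A/T; 21:C/G; 22:A/T.
p = 8/24 = 0.333333.
d = −0.75 · ln(1 − (4/3)·0.333333) = −0.75 · ln(0.555556) = −0.75 · (-0.587786) = 0.4408.

0.4408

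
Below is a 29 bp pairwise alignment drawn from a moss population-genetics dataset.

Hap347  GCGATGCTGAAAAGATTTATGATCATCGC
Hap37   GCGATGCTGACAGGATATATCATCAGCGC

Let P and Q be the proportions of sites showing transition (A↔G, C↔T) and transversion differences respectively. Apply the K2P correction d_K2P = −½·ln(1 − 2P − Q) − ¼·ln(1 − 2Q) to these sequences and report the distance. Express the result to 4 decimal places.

Differing sites — 11:A/C (Tv); 13:A/G (Ti); 17:T/A (Tv); 21:G/C (Tv); 26:T/G (Tv).
Of the 5 differences, 1 transition and 4 transversions over 29 sites: P = 1/29 = 0.034483, Q = 4/29 = 0.137931.
d = −0.5·ln(0.793103) − 0.25·ln(0.724138) = −0.5·(-0.231802) − 0.25·(-0.322773) = 0.1966.

0.1966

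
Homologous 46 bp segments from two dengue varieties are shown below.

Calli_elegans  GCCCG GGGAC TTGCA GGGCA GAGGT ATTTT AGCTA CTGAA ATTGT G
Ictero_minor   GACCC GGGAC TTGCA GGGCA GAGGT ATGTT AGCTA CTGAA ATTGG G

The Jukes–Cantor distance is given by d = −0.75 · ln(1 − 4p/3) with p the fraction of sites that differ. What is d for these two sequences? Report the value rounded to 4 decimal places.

Differing sites — 2:C/A; 5:G/C; 28:T/G; 45:T/G.
p = 4/46 = 0.086957.
d = −0.75 · ln(1 − (4/3)·0.086957) = −0.75 · ln(0.884057) = −0.75 · (-0.123234) = 0.0924.

0.0924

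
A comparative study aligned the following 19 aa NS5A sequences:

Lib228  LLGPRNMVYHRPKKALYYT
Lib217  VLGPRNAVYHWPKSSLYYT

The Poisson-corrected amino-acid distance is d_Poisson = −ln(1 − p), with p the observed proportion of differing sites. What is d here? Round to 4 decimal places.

The sequences differ at positions 1 (L/V), 7 (M/A), 11 (R/W), 14 (K/S), 15 (A/S).
p = 5/19 = 0.263158.
d = −ln(1 − 0.263158) = −ln(0.736842) = 0.3054.

0.3054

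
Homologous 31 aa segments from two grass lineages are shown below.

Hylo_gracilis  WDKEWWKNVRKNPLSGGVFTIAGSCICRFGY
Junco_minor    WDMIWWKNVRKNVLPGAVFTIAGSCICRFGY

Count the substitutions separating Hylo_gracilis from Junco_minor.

5

The sequences differ at positions 3 (K/M), 4 (E/I), 13 (P/V), 15 (S/P), 17 (G/A).
That gives 5 mismatches out of 31 aligned sites, so the Hamming distance is 5.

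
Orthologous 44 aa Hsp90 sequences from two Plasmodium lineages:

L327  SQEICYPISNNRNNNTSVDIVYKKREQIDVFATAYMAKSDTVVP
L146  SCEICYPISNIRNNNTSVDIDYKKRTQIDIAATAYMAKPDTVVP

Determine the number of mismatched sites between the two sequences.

7

Differing sites — 2:Q/C; 11:N/I; 21:V/D; 26:E/T; 30:V/I; 31:F/A; 39:S/P.
That gives 7 mismatches out of 44 aligned sites, so the Hamming distance is 7.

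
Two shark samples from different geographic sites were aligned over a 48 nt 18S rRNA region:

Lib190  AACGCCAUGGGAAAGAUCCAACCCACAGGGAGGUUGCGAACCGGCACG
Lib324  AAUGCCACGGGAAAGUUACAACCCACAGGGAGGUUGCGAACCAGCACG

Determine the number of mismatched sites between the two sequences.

Differing sites — 3:C/U; 8:U/C; 16:A/U; 18:C/A; 43:G/A.
That gives 5 mismatches out of 48 aligned sites, so the Hamming distance is 5.

5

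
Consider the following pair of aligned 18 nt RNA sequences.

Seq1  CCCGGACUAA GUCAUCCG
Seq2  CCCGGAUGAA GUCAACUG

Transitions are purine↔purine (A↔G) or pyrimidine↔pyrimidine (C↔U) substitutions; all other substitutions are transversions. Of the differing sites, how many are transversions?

2

Mismatches occur at site 7 (C↔U, transition), site 8 (U↔G, transversion), site 15 (U↔A, transversion), site 17 (C↔U, transition).
Of the 4 differences, 2 transitions and 2 transversions, so the answer is 2.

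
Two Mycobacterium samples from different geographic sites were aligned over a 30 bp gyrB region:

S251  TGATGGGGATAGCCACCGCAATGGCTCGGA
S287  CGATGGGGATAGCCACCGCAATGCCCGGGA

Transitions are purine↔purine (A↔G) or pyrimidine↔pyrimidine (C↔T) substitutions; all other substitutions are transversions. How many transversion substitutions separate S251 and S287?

Differing sites — 1:T/C (Ti); 24:G/C (Tv); 26:T/C (Ti); 27:C/G (Tv).
Of the 4 differences, 2 transitions and 2 transversions, so the answer is 2.

2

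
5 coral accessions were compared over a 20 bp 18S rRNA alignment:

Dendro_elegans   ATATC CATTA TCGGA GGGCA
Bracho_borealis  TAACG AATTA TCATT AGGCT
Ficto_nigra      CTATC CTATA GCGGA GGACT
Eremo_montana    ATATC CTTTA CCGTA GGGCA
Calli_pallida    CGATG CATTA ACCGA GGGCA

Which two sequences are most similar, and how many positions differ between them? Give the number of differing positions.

3

Pairwise Hamming distances:
  Dendro_elegans vs Bracho_borealis: 10
  Dendro_elegans vs Ficto_nigra: 6
  Dendro_elegans vs Eremo_montana: 3
  Dendro_elegans vs Calli_pallida: 5
  Bracho_borealis vs Ficto_nigra: 13
  Bracho_borealis vs Eremo_montana: 11
  Bracho_borealis vs Calli_pallida: 10
  Ficto_nigra vs Eremo_montana: 6
  Ficto_nigra vs Calli_pallida: 8
  Eremo_montana vs Calli_pallida: 7
The smallest is 3, between Dendro_elegans and Eremo_montana.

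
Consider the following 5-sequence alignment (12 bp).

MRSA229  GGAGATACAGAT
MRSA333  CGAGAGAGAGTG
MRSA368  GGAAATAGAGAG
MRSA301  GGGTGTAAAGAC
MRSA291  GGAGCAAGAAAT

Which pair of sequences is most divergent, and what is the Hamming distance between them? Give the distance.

8

Pairwise Hamming distances:
  MRSA229 vs MRSA333: 5
  MRSA229 vs MRSA368: 3
  MRSA229 vs MRSA301: 5
  MRSA229 vs MRSA291: 4
  MRSA333 vs MRSA368: 4
  MRSA333 vs MRSA301: 8
  MRSA333 vs MRSA291: 6
  MRSA368 vs MRSA301: 5
  MRSA368 vs MRSA291: 5
  MRSA301 vs MRSA291: 7
The largest is 8, between MRSA333 and MRSA301.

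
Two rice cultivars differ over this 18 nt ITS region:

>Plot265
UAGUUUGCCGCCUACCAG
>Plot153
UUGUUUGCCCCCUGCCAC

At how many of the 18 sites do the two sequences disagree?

4

The sequences differ at positions 2 (A/U), 10 (G/C), 14 (A/G), 18 (G/C).
That gives 4 mismatches out of 18 aligned sites, so the Hamming distance is 4.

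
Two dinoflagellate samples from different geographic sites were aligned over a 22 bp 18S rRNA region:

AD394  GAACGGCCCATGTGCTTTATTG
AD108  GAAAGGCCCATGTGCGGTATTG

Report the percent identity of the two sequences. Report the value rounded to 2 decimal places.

86.36%

Mismatches occur at site 4 (C/A), site 16 (T/G), site 17 (T/G).
19 of the 22 sites match, so the percent identity is 19/22 × 100 = 86.36%.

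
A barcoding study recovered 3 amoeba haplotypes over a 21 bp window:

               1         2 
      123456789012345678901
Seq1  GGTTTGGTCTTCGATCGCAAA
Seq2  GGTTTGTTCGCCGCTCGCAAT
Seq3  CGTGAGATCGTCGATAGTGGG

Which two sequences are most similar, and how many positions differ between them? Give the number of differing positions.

5

Pairwise Hamming distances:
  Seq1 vs Seq2: 5
  Seq1 vs Seq3: 10
  Seq2 vs Seq3: 11
The smallest is 5, between Seq1 and Seq2.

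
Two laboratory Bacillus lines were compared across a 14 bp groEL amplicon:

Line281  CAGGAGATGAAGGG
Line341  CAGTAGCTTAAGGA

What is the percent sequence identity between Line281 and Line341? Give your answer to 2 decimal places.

The sequences differ at positions 4 (G/T), 7 (A/C), 9 (G/T), 14 (G/A).
10 of the 14 sites match, so the percent identity is 10/14 × 100 = 71.43%.

71.43%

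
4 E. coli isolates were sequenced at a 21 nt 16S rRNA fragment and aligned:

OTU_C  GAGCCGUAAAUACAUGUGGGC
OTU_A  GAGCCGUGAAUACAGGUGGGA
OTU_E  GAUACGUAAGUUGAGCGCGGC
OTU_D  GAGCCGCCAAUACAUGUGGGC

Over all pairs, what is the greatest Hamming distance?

11

Pairwise Hamming distances:
  OTU_C vs OTU_A: 3
  OTU_C vs OTU_E: 9
  OTU_C vs OTU_D: 2
  OTU_A vs OTU_E: 10
  OTU_A vs OTU_D: 4
  OTU_E vs OTU_D: 11
The largest is 11, between OTU_E and OTU_D.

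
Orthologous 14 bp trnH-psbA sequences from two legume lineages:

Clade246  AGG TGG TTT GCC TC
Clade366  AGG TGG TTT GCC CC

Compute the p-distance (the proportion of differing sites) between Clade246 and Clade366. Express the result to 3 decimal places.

0.071

The sequences differ at position 13 (T/C).
There are 1 differences over 14 sites, so p = 1/14 = 0.071.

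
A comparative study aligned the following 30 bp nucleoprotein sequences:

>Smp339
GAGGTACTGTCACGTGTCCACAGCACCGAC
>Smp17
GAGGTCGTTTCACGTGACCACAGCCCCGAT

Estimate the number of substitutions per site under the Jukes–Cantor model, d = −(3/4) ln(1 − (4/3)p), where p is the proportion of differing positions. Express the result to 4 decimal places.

0.2326

Mismatches occur at site 6 (A↔C), site 7 (C↔G), site 9 (G↔T), site 17 (T↔A), site 25 (A↔C), site 30 (C↔T).
p = 6/30 = 0.200000.
d = −0.75 · ln(1 − (4/3)·0.200000) = −0.75 · ln(0.733333) = −0.75 · (-0.310155) = 0.2326.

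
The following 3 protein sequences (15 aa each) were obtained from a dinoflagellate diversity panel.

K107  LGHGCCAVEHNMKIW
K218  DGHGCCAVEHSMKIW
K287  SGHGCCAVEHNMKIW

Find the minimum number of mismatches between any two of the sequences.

Pairwise Hamming distances:
  K107 vs K218: 2
  K107 vs K287: 1
  K218 vs K287: 2
The smallest is 1, between K107 and K287.

1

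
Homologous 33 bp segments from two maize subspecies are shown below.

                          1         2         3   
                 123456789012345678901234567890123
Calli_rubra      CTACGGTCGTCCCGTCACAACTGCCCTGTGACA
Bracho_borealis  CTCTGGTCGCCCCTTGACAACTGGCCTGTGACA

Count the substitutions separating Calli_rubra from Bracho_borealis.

Mismatches occur at site 3 (A/C), site 4 (C/T), site 10 (T/C), site 14 (G/T), site 16 (C/G), site 24 (C/G).
That gives 6 mismatches out of 33 aligned sites, so the Hamming distance is 6.

6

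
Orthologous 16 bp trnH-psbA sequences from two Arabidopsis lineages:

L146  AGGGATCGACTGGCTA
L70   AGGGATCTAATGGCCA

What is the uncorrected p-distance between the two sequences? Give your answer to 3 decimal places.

0.188

The sequences differ at positions 8 (G/T), 10 (C/A), 15 (T/C).
There are 3 differences over 16 sites, so p = 3/16 = 0.188.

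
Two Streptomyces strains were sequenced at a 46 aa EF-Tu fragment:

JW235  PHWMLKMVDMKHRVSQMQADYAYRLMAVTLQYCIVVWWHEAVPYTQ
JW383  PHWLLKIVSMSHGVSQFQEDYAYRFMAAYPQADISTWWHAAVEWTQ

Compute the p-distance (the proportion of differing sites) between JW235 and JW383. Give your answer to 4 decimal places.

Differing sites — 4:M/L; 7:M/I; 9:D/S; 11:K/S; 13:R/G; 17:M/F; 19:A/E; 25:L/F; 28:V/A; 29:T/Y; 30:L/P; 32:Y/A; 33:C/D; 35:V/S; 36:V/T; 40:E/A; 43:P/E; 44:Y/W.
There are 18 differences over 46 sites, so p = 18/46 = 0.3913.

0.3913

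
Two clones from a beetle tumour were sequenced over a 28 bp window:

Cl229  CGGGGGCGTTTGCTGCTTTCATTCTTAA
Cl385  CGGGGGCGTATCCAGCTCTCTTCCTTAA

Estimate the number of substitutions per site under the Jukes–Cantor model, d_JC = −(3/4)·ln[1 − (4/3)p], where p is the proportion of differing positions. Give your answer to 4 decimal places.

The sequences differ at positions 10 (T/A), 12 (G/C), 14 (T/A), 18 (T/C), 21 (A/T), 23 (T/C).
p = 6/28 = 0.214286.
d = −0.75 · ln(1 − (4/3)·0.214286) = −0.75 · ln(0.714285) = −0.75 · (-0.336473) = 0.2524.

0.2524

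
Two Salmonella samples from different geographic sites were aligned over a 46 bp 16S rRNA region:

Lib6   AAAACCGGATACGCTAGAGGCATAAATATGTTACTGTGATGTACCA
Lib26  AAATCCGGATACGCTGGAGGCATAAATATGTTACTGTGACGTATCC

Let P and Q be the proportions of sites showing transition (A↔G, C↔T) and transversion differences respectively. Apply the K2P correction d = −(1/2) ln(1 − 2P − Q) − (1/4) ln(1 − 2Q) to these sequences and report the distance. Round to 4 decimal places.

0.1183

The sequences differ at positions 4 (A/T, transversion), 16 (A/G, transition), 40 (T/C, transition), 44 (C/T, transition), 46 (A/C, transversion).
Of the 5 differences, 3 transitions and 2 transversions over 46 sites: P = 3/46 = 0.065217, Q = 2/46 = 0.043478.
d = −0.5·ln(0.826088) − 0.25·ln(0.913044) = −0.5·(-0.191054) − 0.25·(-0.090971) = 0.1183.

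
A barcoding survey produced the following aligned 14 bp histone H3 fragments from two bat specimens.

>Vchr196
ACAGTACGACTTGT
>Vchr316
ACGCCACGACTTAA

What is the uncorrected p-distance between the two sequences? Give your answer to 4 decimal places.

0.3571

Mismatches occur at site 3 (A→G), site 4 (G→C), site 5 (T→C), site 13 (G→A), site 14 (T→A).
There are 5 differences over 14 sites, so p = 5/14 = 0.3571.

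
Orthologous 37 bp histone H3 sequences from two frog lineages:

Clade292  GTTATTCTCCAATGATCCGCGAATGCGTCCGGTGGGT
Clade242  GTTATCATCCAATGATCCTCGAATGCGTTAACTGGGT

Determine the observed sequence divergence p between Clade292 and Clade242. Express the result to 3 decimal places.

Mismatches occur at site 6 (T→C), site 7 (C→A), site 19 (G→T), site 29 (C→T), site 30 (C→A), site 31 (G→A), site 32 (G→C).
There are 7 differences over 37 sites, so p = 7/37 = 0.189.

0.189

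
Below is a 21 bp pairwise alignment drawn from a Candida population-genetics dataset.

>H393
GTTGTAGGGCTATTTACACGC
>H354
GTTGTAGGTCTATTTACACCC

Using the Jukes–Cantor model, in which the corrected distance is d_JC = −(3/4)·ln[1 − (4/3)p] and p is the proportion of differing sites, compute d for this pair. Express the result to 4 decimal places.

The sequences differ at positions 9 (G/T), 20 (G/C).
p = 2/21 = 0.095238.
d = −0.75 · ln(1 − (4/3)·0.095238) = −0.75 · ln(0.873016) = −0.75 · (-0.135801) = 0.1019.

0.1019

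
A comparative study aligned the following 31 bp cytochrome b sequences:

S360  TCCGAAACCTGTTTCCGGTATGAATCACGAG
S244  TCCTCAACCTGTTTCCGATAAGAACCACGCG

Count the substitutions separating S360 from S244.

Mismatches occur at site 4 (G/T), site 5 (A/C), site 18 (G/A), site 21 (T/A), site 25 (T/C), site 30 (A/C).
That gives 6 mismatches out of 31 aligned sites, so the Hamming distance is 6.

6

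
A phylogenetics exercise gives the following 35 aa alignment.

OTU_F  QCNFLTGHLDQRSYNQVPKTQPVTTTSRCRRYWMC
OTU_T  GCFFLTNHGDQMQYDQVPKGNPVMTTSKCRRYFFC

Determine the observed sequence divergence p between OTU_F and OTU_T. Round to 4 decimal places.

The sequences differ at positions 1 (Q/G), 3 (N/F), 7 (G/N), 9 (L/G), 12 (R/M), 13 (S/Q), 15 (N/D), 20 (T/G), 21 (Q/N), 24 (T/M), 28 (R/K), 33 (W/F), 34 (M/F).
There are 13 differences over 35 sites, so p = 13/35 = 0.3714.

0.3714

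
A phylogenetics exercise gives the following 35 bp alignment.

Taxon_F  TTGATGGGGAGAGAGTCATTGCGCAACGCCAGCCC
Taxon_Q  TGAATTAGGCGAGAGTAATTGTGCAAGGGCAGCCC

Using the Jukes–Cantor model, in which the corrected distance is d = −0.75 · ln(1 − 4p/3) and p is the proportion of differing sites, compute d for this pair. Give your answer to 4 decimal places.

The sequences differ at positions 2 (T/G), 3 (G/A), 6 (G/T), 7 (G/A), 10 (A/C), 17 (C/A), 22 (C/T), 27 (C/G), 29 (C/G).
p = 9/35 = 0.257143.
d = −0.75 · ln(1 − (4/3)·0.257143) = −0.75 · ln(0.657143) = −0.75 · (-0.419854) = 0.3149.

0.3149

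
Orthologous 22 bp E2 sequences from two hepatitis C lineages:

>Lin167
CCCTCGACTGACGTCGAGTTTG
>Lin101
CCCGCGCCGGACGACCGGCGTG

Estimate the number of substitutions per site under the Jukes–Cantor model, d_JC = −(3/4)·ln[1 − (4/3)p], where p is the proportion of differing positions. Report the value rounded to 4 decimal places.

0.4975

Mismatches occur at site 4 (T/G), site 7 (A/C), site 9 (T/G), site 14 (T/A), site 16 (G/C), site 17 (A/G), site 19 (T/C), site 20 (T/G).
p = 8/22 = 0.363636.
d = −0.75 · ln(1 − (4/3)·0.363636) = −0.75 · ln(0.515152) = −0.75 · (-0.663293) = 0.4975.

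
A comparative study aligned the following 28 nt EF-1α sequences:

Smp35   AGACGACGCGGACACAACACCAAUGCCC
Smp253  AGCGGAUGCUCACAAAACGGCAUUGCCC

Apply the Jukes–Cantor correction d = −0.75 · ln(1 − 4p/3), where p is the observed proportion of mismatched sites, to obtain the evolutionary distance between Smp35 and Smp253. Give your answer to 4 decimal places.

0.4197

Mismatches occur at site 3 (A/C), site 4 (C/G), site 7 (C/U), site 10 (G/U), site 11 (G/C), site 15 (C/A), site 19 (A/G), site 20 (C/G), site 23 (A/U).
p = 9/28 = 0.321429.
d = −0.75 · ln(1 − (4/3)·0.321429) = −0.75 · ln(0.571428) = −0.75 · (-0.559617) = 0.4197.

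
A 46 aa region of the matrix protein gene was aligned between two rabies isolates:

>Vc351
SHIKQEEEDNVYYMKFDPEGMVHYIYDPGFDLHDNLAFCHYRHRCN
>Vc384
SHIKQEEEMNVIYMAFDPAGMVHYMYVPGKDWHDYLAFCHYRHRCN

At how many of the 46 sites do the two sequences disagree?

Mismatches occur at site 9 (D↔M), site 12 (Y↔I), site 15 (K↔A), site 19 (E↔A), site 25 (I↔M), site 27 (D↔V), site 30 (F↔K), site 32 (L↔W), site 35 (N↔Y).
That gives 9 mismatches out of 46 aligned sites, so the Hamming distance is 9.

9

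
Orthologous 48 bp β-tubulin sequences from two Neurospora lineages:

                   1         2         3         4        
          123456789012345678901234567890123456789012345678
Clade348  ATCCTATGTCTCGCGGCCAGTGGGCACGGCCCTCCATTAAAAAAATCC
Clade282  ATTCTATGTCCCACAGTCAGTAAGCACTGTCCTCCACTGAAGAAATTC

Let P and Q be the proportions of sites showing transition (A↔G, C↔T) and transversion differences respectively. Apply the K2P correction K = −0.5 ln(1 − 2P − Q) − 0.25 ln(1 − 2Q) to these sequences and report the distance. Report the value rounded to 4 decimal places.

The sequences differ at positions 3 (C/T, transition), 11 (T/C, transition), 13 (G/A, transition), 15 (G/A, transition), 17 (C/T, transition), 22 (G/A, transition), 23 (G/A, transition), 28 (G/T, transversion), 30 (C/T, transition), 37 (T/C, transition), 39 (A/G, transition), 42 (A/G, transition), 47 (C/T, transition).
Of the 13 differences, 12 transitions and 1 transversion over 48 sites: P = 12/48 = 0.250000, Q = 1/48 = 0.020833.
d = −0.5·ln(0.479167) − 0.25·ln(0.958334) = −0.5·(-0.735706) − 0.25·(-0.042559) = 0.3785.

0.3785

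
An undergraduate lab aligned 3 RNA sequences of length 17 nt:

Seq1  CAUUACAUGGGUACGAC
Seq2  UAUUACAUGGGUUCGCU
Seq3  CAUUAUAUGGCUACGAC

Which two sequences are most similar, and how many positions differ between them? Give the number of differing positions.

2

Pairwise Hamming distances:
  Seq1 vs Seq2: 4
  Seq1 vs Seq3: 2
  Seq2 vs Seq3: 6
The smallest is 2, between Seq1 and Seq3.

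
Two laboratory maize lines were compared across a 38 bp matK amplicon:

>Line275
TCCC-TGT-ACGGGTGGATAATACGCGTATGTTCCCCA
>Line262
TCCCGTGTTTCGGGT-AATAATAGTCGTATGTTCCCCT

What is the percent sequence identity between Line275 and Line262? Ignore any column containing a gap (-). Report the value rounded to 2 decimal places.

Excluding the 3 gap columns leaves 35 comparable sites.
The sequences differ at positions 10 (A/T), 17 (G/A), 24 (C/G), 25 (G/T), 38 (A/T).
30 of the 35 comparable sites match, so the percent identity is 30/35 × 100 = 85.71%.

85.71%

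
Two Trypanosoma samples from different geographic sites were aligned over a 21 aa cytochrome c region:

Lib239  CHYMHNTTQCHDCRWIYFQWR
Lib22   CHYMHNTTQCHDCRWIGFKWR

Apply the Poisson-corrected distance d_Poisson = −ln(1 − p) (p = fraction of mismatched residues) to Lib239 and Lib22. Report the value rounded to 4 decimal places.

0.1001

Mismatches occur at site 17 (Y/G), site 19 (Q/K).
p = 2/21 = 0.095238.
d = −ln(1 − 0.095238) = −ln(0.904762) = 0.1001.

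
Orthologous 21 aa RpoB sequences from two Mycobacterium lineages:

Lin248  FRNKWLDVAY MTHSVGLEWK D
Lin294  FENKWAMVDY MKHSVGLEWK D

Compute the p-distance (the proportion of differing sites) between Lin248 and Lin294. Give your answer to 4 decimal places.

0.2381

Mismatches occur at site 2 (R→E), site 6 (L→A), site 7 (D→M), site 9 (A→D), site 12 (T→K).
There are 5 differences over 21 sites, so p = 5/21 = 0.2381.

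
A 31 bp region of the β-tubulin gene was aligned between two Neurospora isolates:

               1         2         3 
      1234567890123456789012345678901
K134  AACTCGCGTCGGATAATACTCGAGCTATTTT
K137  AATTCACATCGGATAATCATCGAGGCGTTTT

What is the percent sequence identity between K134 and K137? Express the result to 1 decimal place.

74.2%

The sequences differ at positions 3 (C/T), 6 (G/A), 8 (G/A), 18 (A/C), 19 (C/A), 25 (C/G), 26 (T/C), 27 (A/G).
23 of the 31 sites match, so the percent identity is 23/31 × 100 = 74.2%.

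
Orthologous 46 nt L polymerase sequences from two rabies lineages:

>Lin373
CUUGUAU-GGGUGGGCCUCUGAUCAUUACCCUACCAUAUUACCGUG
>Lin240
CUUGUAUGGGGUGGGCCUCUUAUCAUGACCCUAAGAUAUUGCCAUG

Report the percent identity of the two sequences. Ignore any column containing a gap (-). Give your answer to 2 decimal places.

Excluding the 1 gap column leaves 45 comparable sites.
Mismatches occur at site 21 (G/U), site 27 (U/G), site 34 (C/A), site 35 (C/G), site 41 (A/G), site 44 (G/A).
39 of the 45 comparable sites match, so the percent identity is 39/45 × 100 = 86.67%.

86.67%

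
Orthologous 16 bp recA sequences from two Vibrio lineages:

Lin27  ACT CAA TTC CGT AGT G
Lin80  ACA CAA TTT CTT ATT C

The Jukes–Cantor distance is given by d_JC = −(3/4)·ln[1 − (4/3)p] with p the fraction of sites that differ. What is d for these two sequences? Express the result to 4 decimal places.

Differing sites — 3:T/A; 9:C/T; 11:G/T; 14:G/T; 16:G/C.
p = 5/16 = 0.312500.
d = −0.75 · ln(1 − (4/3)·0.312500) = −0.75 · ln(0.583333) = −0.75 · (-0.538997) = 0.4042.

0.4042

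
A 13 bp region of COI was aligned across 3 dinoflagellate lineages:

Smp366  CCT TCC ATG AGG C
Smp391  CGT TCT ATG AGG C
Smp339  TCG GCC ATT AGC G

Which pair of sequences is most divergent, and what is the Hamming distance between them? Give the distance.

Pairwise Hamming distances:
  Smp366 vs Smp391: 2
  Smp366 vs Smp339: 6
  Smp391 vs Smp339: 8
The largest is 8, between Smp391 and Smp339.

8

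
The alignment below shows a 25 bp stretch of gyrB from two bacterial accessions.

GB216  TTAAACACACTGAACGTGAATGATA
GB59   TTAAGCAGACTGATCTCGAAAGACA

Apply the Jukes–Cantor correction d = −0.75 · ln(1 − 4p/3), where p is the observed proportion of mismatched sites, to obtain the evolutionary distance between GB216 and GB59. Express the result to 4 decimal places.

Mismatches occur at site 5 (A→G), site 8 (C→G), site 14 (A→T), site 16 (G→T), site 17 (T→C), site 21 (T→A), site 24 (T→C).
p = 7/25 = 0.280000.
d = −0.75 · ln(1 − (4/3)·0.280000) = −0.75 · ln(0.626667) = −0.75 · (-0.467340) = 0.3505.

0.3505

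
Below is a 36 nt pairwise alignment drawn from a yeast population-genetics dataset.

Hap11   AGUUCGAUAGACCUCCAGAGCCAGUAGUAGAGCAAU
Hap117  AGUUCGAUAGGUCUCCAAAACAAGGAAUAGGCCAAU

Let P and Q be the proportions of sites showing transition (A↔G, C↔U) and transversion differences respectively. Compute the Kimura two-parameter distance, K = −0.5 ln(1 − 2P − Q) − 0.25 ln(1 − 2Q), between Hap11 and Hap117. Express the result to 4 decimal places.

0.3151

Mismatches occur at site 11 (A→G, transition), site 12 (C→U, transition), site 18 (G→A, transition), site 20 (G→A, transition), site 22 (C→A, transversion), site 25 (U→G, transversion), site 27 (G→A, transition), site 31 (A→G, transition), site 32 (G→C, transversion).
Of the 9 differences, 6 transitions and 3 transversions over 36 sites: P = 6/36 = 0.166667, Q = 3/36 = 0.083333.
d = −0.5·ln(0.583333) − 0.25·ln(0.833334) = −0.5·(-0.538997) − 0.25·(-0.182321) = 0.3151.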